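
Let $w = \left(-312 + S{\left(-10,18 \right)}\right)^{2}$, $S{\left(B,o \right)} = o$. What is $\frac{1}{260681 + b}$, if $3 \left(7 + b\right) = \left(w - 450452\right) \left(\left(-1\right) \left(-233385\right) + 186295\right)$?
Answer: $- \frac{3}{152769452858} \approx -1.9637 \cdot 10^{-11}$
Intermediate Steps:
$w = 86436$ ($w = \left(-312 + 18\right)^{2} = \left(-294\right)^{2} = 86436$)
$b = - \frac{152770234901}{3}$ ($b = -7 + \frac{\left(86436 - 450452\right) \left(\left(-1\right) \left(-233385\right) + 186295\right)}{3} = -7 + \frac{\left(-364016\right) \left(233385 + 186295\right)}{3} = -7 + \frac{\left(-364016\right) 419680}{3} = -7 + \frac{1}{3} \left(-152770234880\right) = -7 - \frac{152770234880}{3} = - \frac{152770234901}{3} \approx -5.0923 \cdot 10^{10}$)
$\frac{1}{260681 + b} = \frac{1}{260681 - \frac{152770234901}{3}} = \frac{1}{- \frac{152769452858}{3}} = - \frac{3}{152769452858}$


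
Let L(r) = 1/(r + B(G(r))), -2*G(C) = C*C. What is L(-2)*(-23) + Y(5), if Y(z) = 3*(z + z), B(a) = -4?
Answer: 203/6 ≈ 33.833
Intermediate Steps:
G(C) = -C**2/2 (G(C) = -C*C/2 = -C**2/2)
L(r) = 1/(-4 + r) (L(r) = 1/(r - 4) = 1/(-4 + r))
Y(z) = 6*z (Y(z) = 3*(2*z) = 6*z)
L(-2)*(-23) + Y(5) = -23/(-4 - 2) + 6*5 = -23/(-6) + 30 = -1/6*(-23) + 30 = 23/6 + 30 = 203/6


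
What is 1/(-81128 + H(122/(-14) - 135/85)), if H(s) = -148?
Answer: -1/81276 ≈ -1.2304e-5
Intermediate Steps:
1/(-81128 + H(122/(-14) - 135/85)) = 1/(-81128 - 148) = 1/(-81276) = -1/81276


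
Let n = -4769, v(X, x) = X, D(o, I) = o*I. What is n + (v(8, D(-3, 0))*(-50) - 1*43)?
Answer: -5212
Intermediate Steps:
D(o, I) = I*o
n + (v(8, D(-3, 0))*(-50) - 1*43) = -4769 + (8*(-50) - 1*43) = -4769 + (-400 - 43) = -4769 - 443 = -5212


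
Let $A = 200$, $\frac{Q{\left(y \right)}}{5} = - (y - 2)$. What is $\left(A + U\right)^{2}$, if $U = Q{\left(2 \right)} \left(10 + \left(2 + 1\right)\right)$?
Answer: $40000$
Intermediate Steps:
$Q{\left(y \right)} = 10 - 5 y$ ($Q{\left(y \right)} = 5 \left(- (y - 2)\right) = 5 \left(- (-2 + y)\right) = 5 \left(2 - y\right) = 10 - 5 y$)
$U = 0$ ($U = \left(10 - 10\right) \left(10 + \left(2 + 1\right)\right) = \left(10 - 10\right) \left(10 + 3\right) = 0 \cdot 13 = 0$)
$\left(A + U\right)^{2} = \left(200 + 0\right)^{2} = 200^{2} = 40000$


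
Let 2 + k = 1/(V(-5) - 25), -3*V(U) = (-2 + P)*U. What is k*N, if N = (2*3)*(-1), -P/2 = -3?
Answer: 678/55 ≈ 12.327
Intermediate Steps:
P = 6 (P = -2*(-3) = 6)
V(U) = -4*U/3 (V(U) = -(-2 + 6)*U/3 = -4*U/3)
k = -113/55 (k = -2 + 1/(-4/3*(-5) - 25) = -2 + 1/(20/3 - 25) = -2 + 1/(-55/3) = -2 - 3/55 = -113/55 ≈ -2.0545)
N = -6 (N = 6*(-1) = -6)
k*N = -113/55*(-6) = 678/55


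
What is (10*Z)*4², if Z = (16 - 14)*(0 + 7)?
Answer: 2240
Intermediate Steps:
Z = 14 (Z = 2*7 = 14)
(10*Z)*4² = (10*14)*4² = 140*16 = 2240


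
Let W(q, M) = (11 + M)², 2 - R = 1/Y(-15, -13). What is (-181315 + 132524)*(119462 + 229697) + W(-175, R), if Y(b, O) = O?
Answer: -2879053005061/169 ≈ -1.7036e+10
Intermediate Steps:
R = 27/13 (R = 2 - 1/(-13) = 2 - 1*(-1/13) = 2 + 1/13 = 27/13 ≈ 2.0769)
(-181315 + 132524)*(119462 + 229697) + W(-175, R) = (-181315 + 132524)*(119462 + 229697) + (11 + 27/13)² = -48791*349159 + (170/13)² = -17035816769 + 28900/169 = -2879053005061/169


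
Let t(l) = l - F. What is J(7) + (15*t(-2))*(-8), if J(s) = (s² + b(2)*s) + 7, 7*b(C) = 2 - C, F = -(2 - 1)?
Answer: 176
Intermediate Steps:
F = -1 (F = -1*1 = -1)
t(l) = 1 + l (t(l) = l - 1*(-1) = l + 1 = 1 + l)
b(C) = 2/7 - C/7 (b(C) = (2 - C)/7 = 2/7 - C/7)
J(s) = 7 + s² (J(s) = (s² + (2/7 - ⅐*2)*s) + 7 = (s² + (2/7 - 2/7)*s) + 7 = (s² + 0*s) + 7 = (s² + 0) + 7 = s² + 7 = 7 + s²)
J(7) + (15*t(-2))*(-8) = (7 + 7²) + (15*(1 - 2))*(-8) = (7 + 49) + (15*(-1))*(-8) = 56 - 15*(-8) = 56 + 120 = 176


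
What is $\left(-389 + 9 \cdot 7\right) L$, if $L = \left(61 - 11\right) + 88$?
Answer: $-44988$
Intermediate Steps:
$L = 138$ ($L = 50 + 88 = 138$)
$\left(-389 + 9 \cdot 7\right) L = \left(-389 + 9 \cdot 7\right) 138 = \left(-389 + 63\right) 138 = \left(-326\right) 138 = -44988$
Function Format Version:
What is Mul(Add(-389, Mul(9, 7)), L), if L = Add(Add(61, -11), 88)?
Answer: -44988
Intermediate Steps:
L = 138 (L = Add(50, 88) = 138)
Mul(Add(-389, Mul(9, 7)), L) = Mul(Add(-389, Mul(9, 7)), 138) = Mul(Add(-389, 63), 138) = Mul(-326, 138) = -44988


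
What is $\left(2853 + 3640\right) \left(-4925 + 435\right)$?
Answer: $-29153570$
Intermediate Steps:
$\left(2853 + 3640\right) \left(-4925 + 435\right) = 6493 \left(-4490\right) = -29153570$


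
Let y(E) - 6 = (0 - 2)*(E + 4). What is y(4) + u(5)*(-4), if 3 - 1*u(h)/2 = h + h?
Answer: 46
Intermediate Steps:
u(h) = 6 - 4*h (u(h) = 6 - 2*(h + h) = 6 - 4*h)
y(E) = -2 - 2*E (y(E) = 6 + (0 - 2)*(E + 4) = 6 - 2*(4 + E) = 6 + (-8 - 2*E) = -2 - 2*E)
y(4) + u(5)*(-4) = (-2 - 2*4) + (6 - 4*5)*(-4) = (-2 - 8) + (6 - 20)*(-4) = -10 - 14*(-4) = -10 + 56 = 46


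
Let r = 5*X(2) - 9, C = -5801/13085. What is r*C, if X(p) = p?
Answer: -5801/13085 ≈ -0.44333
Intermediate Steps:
C = -5801/13085 (C = -5801*1/13085 = -5801/13085 ≈ -0.44333)
r = 1 (r = 5*2 - 9 = 10 - 9 = 1)
r*C = 1*(-5801/13085) = -5801/13085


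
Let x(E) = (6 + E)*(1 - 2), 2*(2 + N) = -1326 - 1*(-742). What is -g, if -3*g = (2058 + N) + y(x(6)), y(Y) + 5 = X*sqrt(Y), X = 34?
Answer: 1759/3 + 68*I*sqrt(3)/3 ≈ 586.33 + 39.26*I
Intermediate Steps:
N = -294 (N = -2 + (-1326 - 1*(-742))/2 = -2 + (-1326 + 742)/2 = -2 + (1/2)*(-584) = -2 - 292 = -294)
x(E) = -6 - E (x(E) = (6 + E)*(-1) = -6 - E)
y(Y) = -5 + 34*sqrt(Y)
g = -1759/3 - 68*I*sqrt(3)/3 (g = -((2058 - 294) + (-5 + 34*sqrt(-6 - 1*6)))/3 = -(1764 + (-5 + 34*sqrt(-6 - 6)))/3 = -(1764 + (-5 + 34*sqrt(-12)))/3 = -(1764 + (-5 + 34*(2*I*sqrt(3))))/3 = -(1764 + (-5 + 68*I*sqrt(3)))/3 = -(1759 + 68*I*sqrt(3))/3 = -1759/3 - 68*I*sqrt(3)/3 ≈ -586.33 - 39.26*I)
-g = -(-1759/3 - 68*I*sqrt(3)/3) = 1759/3 + 68*I*sqrt(3)/3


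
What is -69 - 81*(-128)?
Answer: 10299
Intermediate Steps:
-69 - 81*(-128) = -69 + 10368 = 10299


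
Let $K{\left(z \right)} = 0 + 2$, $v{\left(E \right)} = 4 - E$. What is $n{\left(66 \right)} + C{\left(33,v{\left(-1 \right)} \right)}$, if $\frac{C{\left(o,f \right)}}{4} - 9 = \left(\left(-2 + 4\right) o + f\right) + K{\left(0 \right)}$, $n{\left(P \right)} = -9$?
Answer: $319$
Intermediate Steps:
$K{\left(z \right)} = 2$
$C{\left(o,f \right)} = 44 + 4 f + 8 o$ ($C{\left(o,f \right)} = 36 + 4 \left(\left(\left(-2 + 4\right) o + f\right) + 2\right) = 36 + 4 \left(\left(2 o + f\right) + 2\right) = 36 + 4 \left(\left(f + 2 o\right) + 2\right) = 36 + 4 \left(2 + f + 2 o\right) = 36 + \left(8 + 4 f + 8 o\right) = 44 + 4 f + 8 o$)
$n{\left(66 \right)} + C{\left(33,v{\left(-1 \right)} \right)} = -9 + \left(44 + 4 \left(4 - -1\right) + 8 \cdot 33\right) = -9 + \left(44 + 4 \left(4 + 1\right) + 264\right) = -9 + \left(44 + 4 \cdot 5 + 264\right) = -9 + \left(44 + 20 + 264\right) = -9 + 328 = 319$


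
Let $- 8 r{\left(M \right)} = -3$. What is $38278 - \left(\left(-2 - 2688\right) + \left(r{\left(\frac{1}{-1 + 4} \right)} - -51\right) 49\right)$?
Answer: $\frac{307605}{8} \approx 38451.0$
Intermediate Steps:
$r{\left(M \right)} = \frac{3}{8}$ ($r{\left(M \right)} = \left(- \frac{1}{8}\right) \left(-3\right) = \frac{3}{8}$)
$38278 - \left(\left(-2 - 2688\right) + \left(r{\left(\frac{1}{-1 + 4} \right)} - -51\right) 49\right) = 38278 - \left(\left(-2 - 2688\right) + \left(\frac{3}{8} - -51\right) 49\right) = 38278 - \left(\left(-2 - 2688\right) + \left(\frac{3}{8} + 51\right) 49\right) = 38278 - \left(-2690 + \frac{411}{8} \cdot 49\right) = 38278 - \left(-2690 + \frac{20139}{8}\right) = 38278 - - \frac{1381}{8} = 38278 + \frac{1381}{8} = \frac{307605}{8}$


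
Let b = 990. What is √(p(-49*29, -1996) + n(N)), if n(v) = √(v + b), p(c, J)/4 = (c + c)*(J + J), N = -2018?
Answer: √(45381056 + 2*I*√257) ≈ 6736.5 + 0.e-3*I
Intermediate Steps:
p(c, J) = 16*J*c (p(c, J) = 4*((c + c)*(J + J)) = 4*((2*c)*(2*J)) = 4*(4*J*c) = 16*J*c)
n(v) = √(990 + v) (n(v) = √(v + 990) = √(990 + v))
√(p(-49*29, -1996) + n(N)) = √(16*(-1996)*(-49*29) + √(990 - 2018)) = √(16*(-1996)*(-1421) + √(-1028)) = √(45381056 + 2*I*√257)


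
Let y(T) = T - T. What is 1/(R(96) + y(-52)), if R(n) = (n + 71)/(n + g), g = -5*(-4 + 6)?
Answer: 86/167 ≈ 0.51497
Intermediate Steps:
g = -10 (g = -5*2 = -10)
y(T) = 0
R(n) = (71 + n)/(-10 + n) (R(n) = (n + 71)/(n - 10) = (71 + n)/(-10 + n))
1/(R(96) + y(-52)) = 1/((71 + 96)/(-10 + 96) + 0) = 1/(167/86 + 0) = 1/(167/86) = 86/167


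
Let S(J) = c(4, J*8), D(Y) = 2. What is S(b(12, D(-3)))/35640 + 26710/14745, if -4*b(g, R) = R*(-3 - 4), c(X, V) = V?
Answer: 15872621/8758530 ≈ 1.8122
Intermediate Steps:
b(g, R) = 7*R/4 (b(g, R) = -R*(-3 - 4)/4 = -R*(-7)/4 = -(-7)*R/4 = 7*R/4)
S(J) = 8*J (S(J) = J*8 = 8*J)
S(b(12, D(-3)))/35640 + 26710/14745 = (8*((7/4)*2))/35640 + 26710/14745 = (8*(7/2))*(1/35640) + 26710*(1/14745) = 28*(1/35640) + 5342/2949 = 7/8910 + 5342/2949 = 15872621/8758530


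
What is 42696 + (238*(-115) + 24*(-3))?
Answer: 15254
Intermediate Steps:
42696 + (238*(-115) + 24*(-3)) = 42696 + (-27370 - 72) = 42696 - 27442 = 15254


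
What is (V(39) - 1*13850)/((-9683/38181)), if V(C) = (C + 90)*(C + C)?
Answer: 144629628/9683 ≈ 14936.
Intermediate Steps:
V(C) = 2*C*(90 + C) (V(C) = (90 + C)*(2*C) = 2*C*(90 + C))
(V(39) - 1*13850)/((-9683/38181)) = (2*39*(90 + 39) - 1*13850)/((-9683/38181)) = (2*39*129 - 13850)/((-9683*1/38181)) = (10062 - 13850)/(-9683/38181) = -3788*(-38181/9683) = 144629628/9683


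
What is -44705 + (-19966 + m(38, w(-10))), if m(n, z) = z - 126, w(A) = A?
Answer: -64807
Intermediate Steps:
m(n, z) = -126 + z
-44705 + (-19966 + m(38, w(-10))) = -44705 + (-19966 + (-126 - 10)) = -44705 + (-19966 - 136) = -44705 - 20102 = -64807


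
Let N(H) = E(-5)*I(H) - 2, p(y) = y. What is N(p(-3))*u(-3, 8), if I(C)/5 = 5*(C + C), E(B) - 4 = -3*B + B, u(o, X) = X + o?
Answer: -10510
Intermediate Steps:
E(B) = 4 - 2*B (E(B) = 4 + (-3*B + B) = 4 - 2*B)
I(C) = 50*C (I(C) = 5*(5*(C + C)) = 5*(5*(2*C)) = 5*(10*C) = 50*C)
N(H) = -2 + 700*H (N(H) = (4 - 2*(-5))*(50*H) - 2 = (4 + 10)*(50*H) - 2 = 14*(50*H) - 2 = 700*H - 2 = -2 + 700*H)
N(p(-3))*u(-3, 8) = (-2 + 700*(-3))*(8 - 3) = (-2 - 2100)*5 = -2102*5 = -10510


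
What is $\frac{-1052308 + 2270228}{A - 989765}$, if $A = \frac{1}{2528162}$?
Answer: $- \frac{3079099063040}{2502286261929} \approx -1.2305$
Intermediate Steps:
$A = \frac{1}{2528162} \approx 3.9554 \cdot 10^{-7}$
$\frac{-1052308 + 2270228}{A - 989765} = \frac{-1052308 + 2270228}{\frac{1}{2528162} - 989765} = \frac{1217920}{- \frac{2502286261929}{2528162}} = 1217920 \left(- \frac{2528162}{2502286261929}\right) = - \frac{3079099063040}{2502286261929}$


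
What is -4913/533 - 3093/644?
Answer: -4812541/343252 ≈ -14.020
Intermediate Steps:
-4913/533 - 3093/644 = -4812541/343252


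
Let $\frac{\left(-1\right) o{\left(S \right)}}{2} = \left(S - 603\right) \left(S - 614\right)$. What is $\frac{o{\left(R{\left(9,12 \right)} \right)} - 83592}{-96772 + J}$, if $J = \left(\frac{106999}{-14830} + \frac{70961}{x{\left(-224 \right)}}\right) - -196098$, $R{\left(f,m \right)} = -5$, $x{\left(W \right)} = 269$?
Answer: $- \frac{3336210543920}{397261800919} \approx -8.398$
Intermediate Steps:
$o{\left(S \right)} = - 2 \left(-614 + S\right) \left(-603 + S\right)$ ($o{\left(S \right)} = - 2 \left(S - 603\right) \left(S - 614\right) = - 2 \left(-603 + S\right) \left(-614 + S\right) = - 2 \left(-614 + S\right) \left(-603 + S\right)$)
$J = \frac{783311437359}{3989270}$ ($J = \left(\frac{106999}{-14830} + \frac{70961}{269}\right) - -196098 = \left(106999 \left(- \frac{1}{14830}\right) + 70961 \cdot \frac{1}{269}\right) + 196098 = \left(- \frac{106999}{14830} + \frac{70961}{269}\right) + 196098 = \frac{1023568899}{3989270} + 196098 = \frac{783311437359}{3989270} \approx 1.9635 \cdot 10^{5}$)
$\frac{o{\left(R{\left(9,12 \right)} \right)} - 83592}{-96772 + J} = \frac{\left(-740484 - 2 \left(-5\right)^{2} + 2434 \left(-5\right)\right) - 83592}{-96772 + \frac{783311437359}{3989270}} = \frac{\left(-740484 - 50 - 12170\right) - 83592}{\frac{397261800919}{3989270}} = \left(\left(-740484 - 50 - 12170\right) - 83592\right) \frac{3989270}{397261800919} = \left(-752704 - 83592\right) \frac{3989270}{397261800919} = \left(-836296\right) \frac{3989270}{397261800919} = - \frac{3336210543920}{397261800919}$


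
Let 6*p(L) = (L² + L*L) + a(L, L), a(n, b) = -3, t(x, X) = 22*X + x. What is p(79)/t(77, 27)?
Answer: 12479/4026 ≈ 3.0996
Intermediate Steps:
t(x, X) = x + 22*X
p(L) = -½ + L²/3 (p(L) = ((L² + L*L) - 3)/6 = ((L² + L²) - 3)/6 = (2*L² - 3)/6 = (-3 + 2*L²)/6 = -½ + L²/3)
p(79)/t(77, 27) = (-½ + (⅓)*79²)/(77 + 22*27) = (-½ + (⅓)*6241)/(77 + 594) = (-½ + 6241/3)/671 = (12479/6)*(1/671) = 12479/4026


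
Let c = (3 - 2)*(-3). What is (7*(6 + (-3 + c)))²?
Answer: 0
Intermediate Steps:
c = -3 (c = 1*(-3) = -3)
(7*(6 + (-3 + c)))² = (7*(6 + (-3 - 3)))² = (7*(6 - 6))² = (7*0)² = 0² = 0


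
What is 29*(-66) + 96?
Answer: -1818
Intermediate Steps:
29*(-66) + 96 = -1914 + 96 = -1818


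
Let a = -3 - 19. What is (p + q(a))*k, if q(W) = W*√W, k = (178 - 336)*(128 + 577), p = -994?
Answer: 110721660 + 2450580*I*√22 ≈ 1.1072e+8 + 1.1494e+7*I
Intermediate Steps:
k = -111390 (k = -158*705 = -111390)
a = -22
q(W) = W^(3/2)
(p + q(a))*k = (-994 + (-22)^(3/2))*(-111390) = (-994 - 22*I*√22)*(-111390) = 110721660 + 2450580*I*√22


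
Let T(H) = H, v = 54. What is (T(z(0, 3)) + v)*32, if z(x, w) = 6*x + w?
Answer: 1824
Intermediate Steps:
z(x, w) = w + 6*x
(T(z(0, 3)) + v)*32 = ((3 + 6*0) + 54)*32 = ((3 + 0) + 54)*32 = (3 + 54)*32 = 57*32 = 1824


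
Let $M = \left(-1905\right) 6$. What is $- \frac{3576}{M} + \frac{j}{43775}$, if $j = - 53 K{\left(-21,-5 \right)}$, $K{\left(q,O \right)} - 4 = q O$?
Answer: $\frac{3016943}{16678275} \approx 0.18089$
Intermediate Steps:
$K{\left(q,O \right)} = 4 + O q$ ($K{\left(q,O \right)} = 4 + q O = 4 + O q$)
$M = -11430$
$j = -5777$ ($j = - 53 \left(4 - -105\right) = - 53 \left(4 + 105\right) = \left(-53\right) 109 = -5777$)
$- \frac{3576}{M} + \frac{j}{43775} = - \frac{3576}{-11430} - \frac{5777}{43775} = \left(-3576\right) \left(- \frac{1}{11430}\right) - \frac{5777}{43775} = \frac{596}{1905} - \frac{5777}{43775} = \frac{3016943}{16678275}$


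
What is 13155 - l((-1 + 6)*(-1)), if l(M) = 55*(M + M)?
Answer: 13705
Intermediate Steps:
l(M) = 110*M (l(M) = 55*(2*M) = 110*M)
13155 - l((-1 + 6)*(-1)) = 13155 - 110*(-1 + 6)*(-1) = 13155 - 110*5*(-1) = 13155 - 110*(-5) = 13155 - 1*(-550) = 13155 + 550 = 13705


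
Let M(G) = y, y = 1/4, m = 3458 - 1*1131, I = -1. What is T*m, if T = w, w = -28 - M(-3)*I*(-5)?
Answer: -272259/4 ≈ -68065.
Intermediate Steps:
m = 2327 (m = 3458 - 1131 = 2327)
y = ¼ ≈ 0.25000
M(G) = ¼
w = -117/4 (w = -28 - (¼)*(-1)*(-5) = -28 - (-1)*(-5)/4 = -28 - 1*5/4 = -28 - 5/4 = -117/4 ≈ -29.250)
T = -117/4 ≈ -29.250
T*m = -117/4*2327 = -272259/4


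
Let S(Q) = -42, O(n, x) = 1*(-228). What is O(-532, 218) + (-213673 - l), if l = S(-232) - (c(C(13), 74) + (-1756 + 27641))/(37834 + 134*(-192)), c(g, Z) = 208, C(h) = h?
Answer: -2588950961/12106 ≈ -2.1386e+5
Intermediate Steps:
O(n, x) = -228
l = -534545/12106 (l = -42 - (208 + (-1756 + 27641))/(37834 + 134*(-192)) = -42 - (208 + 25885)/(37834 - 25728) = -42 - 26093/12106 = -534545/12106 ≈ -44.155)
O(-532, 218) + (-213673 - l) = -228 + (-213673 - 1*(-534545/12106)) = -228 + (-213673 + 534545/12106) = -228 - 2586190793/12106 = -2588950961/12106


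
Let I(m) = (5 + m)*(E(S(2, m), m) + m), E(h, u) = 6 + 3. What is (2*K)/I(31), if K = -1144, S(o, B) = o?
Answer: -143/90 ≈ -1.5889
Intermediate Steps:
E(h, u) = 9
I(m) = (5 + m)*(9 + m)
(2*K)/I(31) = (2*(-1144))/(45 + 31**2 + 14*31) = -2288/(45 + 961 + 434) = -2288/1440 = -2288*1/1440 = -143/90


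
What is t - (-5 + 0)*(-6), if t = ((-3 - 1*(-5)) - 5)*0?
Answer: -30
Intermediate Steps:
t = 0 (t = ((-3 + 5) - 5)*0 = (2 - 5)*0 = -3*0 = 0)
t - (-5 + 0)*(-6) = 0 - (-5 + 0)*(-6) = 0 - (-5)*(-6) = 0 - 1*30 = 0 - 30 = -30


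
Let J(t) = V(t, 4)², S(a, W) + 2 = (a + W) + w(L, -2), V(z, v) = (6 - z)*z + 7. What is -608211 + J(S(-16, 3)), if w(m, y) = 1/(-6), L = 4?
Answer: -660438431/1296 ≈ -5.0960e+5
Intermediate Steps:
w(m, y) = -⅙
V(z, v) = 7 + z*(6 - z) (V(z, v) = z*(6 - z) + 7 = 7 + z*(6 - z))
S(a, W) = -13/6 + W + a (S(a, W) = -2 + ((a + W) - ⅙) = -2 + ((W + a) - ⅙) = -2 + (-⅙ + W + a) = -13/6 + W + a)
J(t) = (7 - t² + 6*t)²
-608211 + J(S(-16, 3)) = -608211 + (7 - (-13/6 + 3 - 16)² + 6*(-13/6 + 3 - 16))² = -608211 + (7 - (-91/6)² + 6*(-91/6))² = -608211 + (7 - 1*8281/36 - 91)² = -608211 + (7 - 8281/36 - 91)² = -608211 + (-11305/36)² = -608211 + 127803025/1296 = -660438431/1296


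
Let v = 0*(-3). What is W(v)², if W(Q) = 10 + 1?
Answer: 121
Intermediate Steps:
v = 0
W(Q) = 11
W(v)² = 11² = 121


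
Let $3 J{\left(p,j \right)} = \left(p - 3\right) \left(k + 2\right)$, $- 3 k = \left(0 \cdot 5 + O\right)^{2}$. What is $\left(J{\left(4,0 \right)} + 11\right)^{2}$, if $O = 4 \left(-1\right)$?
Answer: $\frac{7921}{81} \approx 97.79$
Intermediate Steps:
$O = -4$
$k = - \frac{16}{3}$ ($k = - \frac{\left(0 \cdot 5 - 4\right)^{2}}{3} = - \frac{\left(0 - 4\right)^{2}}{3} = - \frac{\left(-4\right)^{2}}{3} = \left(- \frac{1}{3}\right) 16 = - \frac{16}{3} \approx -5.3333$)
$J{\left(p,j \right)} = \frac{10}{3} - \frac{10 p}{9}$ ($J{\left(p,j \right)} = \frac{\left(p - 3\right) \left(- \frac{16}{3} + 2\right)}{3} = \frac{\left(-3 + p\right) \left(- \frac{10}{3}\right)}{3} = \frac{10 - \frac{10 p}{3}}{3} = \frac{10}{3} - \frac{10 p}{9}$)
$\left(J{\left(4,0 \right)} + 11\right)^{2} = \left(\left(\frac{10}{3} - \frac{40}{9}\right) + 11\right)^{2} = \left(- \frac{10}{9} + 11\right)^{2} = \left(\frac{89}{9}\right)^{2} = \frac{7921}{81}$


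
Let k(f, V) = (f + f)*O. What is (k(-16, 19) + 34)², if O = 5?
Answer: 15876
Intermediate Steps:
k(f, V) = 10*f (k(f, V) = (f + f)*5 = (2*f)*5 = 10*f)
(k(-16, 19) + 34)² = (10*(-16) + 34)² = (-160 + 34)² = (-126)² = 15876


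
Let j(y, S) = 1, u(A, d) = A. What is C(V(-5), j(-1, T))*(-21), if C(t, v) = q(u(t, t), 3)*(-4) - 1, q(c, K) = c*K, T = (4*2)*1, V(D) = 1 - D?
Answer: 1533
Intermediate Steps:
T = 8 (T = 8*1 = 8)
q(c, K) = K*c
C(t, v) = -1 - 12*t (C(t, v) = (3*t)*(-4) - 1 = -12*t - 1 = -1 - 12*t)
C(V(-5), j(-1, T))*(-21) = (-1 - 12*(1 - 1*(-5)))*(-21) = (-1 - 12*(1 + 5))*(-21) = (-1 - 12*6)*(-21) = (-1 - 72)*(-21) = -73*(-21) = 1533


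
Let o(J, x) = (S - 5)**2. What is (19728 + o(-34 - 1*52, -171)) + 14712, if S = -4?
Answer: 34521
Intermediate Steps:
o(J, x) = 81 (o(J, x) = (-4 - 5)**2 = (-9)**2 = 81)
(19728 + o(-34 - 1*52, -171)) + 14712 = (19728 + 81) + 14712 = 19809 + 14712 = 34521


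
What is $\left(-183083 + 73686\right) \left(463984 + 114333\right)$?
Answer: $-63266144849$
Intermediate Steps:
$\left(-183083 + 73686\right) \left(463984 + 114333\right) = \left(-109397\right) 578317 = -63266144849$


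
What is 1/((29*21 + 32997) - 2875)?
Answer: 1/30731 ≈ 3.2540e-5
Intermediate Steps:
1/((29*21 + 32997) - 2875) = 1/((609 + 32997) - 2875) = 1/(33606 - 2875) = 1/30731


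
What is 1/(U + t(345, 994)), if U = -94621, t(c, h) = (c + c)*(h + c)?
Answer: 1/829289 ≈ 1.2059e-6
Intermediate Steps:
t(c, h) = 2*c*(c + h) (t(c, h) = (2*c)*(c + h) = 2*c*(c + h))
1/(U + t(345, 994)) = 1/(-94621 + 2*345*(345 + 994)) = 1/(-94621 + 2*345*1339) = 1/(-94621 + 923910) = 1/829289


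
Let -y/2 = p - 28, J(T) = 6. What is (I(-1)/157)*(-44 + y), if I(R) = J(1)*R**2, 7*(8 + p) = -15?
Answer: 1356/1099 ≈ 1.2338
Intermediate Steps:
p = -71/7 (p = -8 + (1/7)*(-15) = -8 - 15/7 = -71/7 ≈ -10.143)
I(R) = 6*R**2
y = 534/7 (y = -2*(-71/7 - 28) = -2*(-267/7) = 534/7 ≈ 76.286)
(I(-1)/157)*(-44 + y) = ((6*(-1)**2)/157)*(-44 + 534/7) = ((6*1)*(1/157))*(226/7) = (6*(1/157))*(226/7) = (6/157)*(226/7) = 1356/1099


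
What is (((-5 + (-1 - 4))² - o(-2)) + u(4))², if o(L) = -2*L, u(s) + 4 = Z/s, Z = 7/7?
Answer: 136161/16 ≈ 8510.1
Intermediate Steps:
Z = 1 (Z = 7*(⅐) = 1)
u(s) = -4 + 1/s
(((-5 + (-1 - 4))² - o(-2)) + u(4))² = (((-5 + (-1 - 4))² - (-2)*(-2)) + (-4 + 1/4))² = (((-5 - 5)² - 1*4) + (-4 + ¼))² = (((-10)² - 4) - 15/4)² = ((100 - 4) - 15/4)² = (96 - 15/4)² = (369/4)² = 136161/16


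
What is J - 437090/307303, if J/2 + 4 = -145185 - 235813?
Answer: -234166552302/307303 ≈ -7.6201e+5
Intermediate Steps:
J = -762004 (J = -8 + 2*(-145185 - 235813) = -8 + 2*(-380998) = -8 - 761996 = -762004)
J - 437090/307303 = -762004 - 437090/307303 = -234166552302/307303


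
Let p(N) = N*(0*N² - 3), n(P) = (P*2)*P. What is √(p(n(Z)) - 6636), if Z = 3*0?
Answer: 2*I*√1659 ≈ 81.462*I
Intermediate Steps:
Z = 0
n(P) = 2*P² (n(P) = (2*P)*P = 2*P²)
p(N) = -3*N (p(N) = N*(0 - 3) = N*(-3) = -3*N)
√(p(n(Z)) - 6636) = √(-6*0² - 6636) = √(-6*0 - 6636) = √(-3*0 - 6636) = √(0 - 6636) = √(-6636) = 2*I*√1659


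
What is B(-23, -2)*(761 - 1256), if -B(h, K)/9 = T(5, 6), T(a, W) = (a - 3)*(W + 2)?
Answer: 71280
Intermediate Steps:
T(a, W) = (-3 + a)*(2 + W)
B(h, K) = -144 (B(h, K) = -9*(-6 - 3*6 + 2*5 + 6*5) = -9*(-6 - 18 + 10 + 30) = -9*16 = -144)
B(-23, -2)*(761 - 1256) = -144*(761 - 1256) = -144*(-495) = 71280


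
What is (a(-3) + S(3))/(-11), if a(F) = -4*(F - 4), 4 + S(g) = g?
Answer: -27/11 ≈ -2.4545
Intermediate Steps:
S(g) = -4 + g
a(F) = 16 - 4*F (a(F) = -4*(-4 + F) = 16 - 4*F)
(a(-3) + S(3))/(-11) = ((16 - 4*(-3)) + (-4 + 3))/(-11) = ((16 + 12) - 1)*(-1/11) = (28 - 1)*(-1/11) = 27*(-1/11) = -27/11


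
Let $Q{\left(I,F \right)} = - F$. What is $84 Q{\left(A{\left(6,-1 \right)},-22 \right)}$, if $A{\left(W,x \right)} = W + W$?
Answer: $1848$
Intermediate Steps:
$A{\left(W,x \right)} = 2 W$
$84 Q{\left(A{\left(6,-1 \right)},-22 \right)} = 84 \left(\left(-1\right) \left(-22\right)\right) = 84 \cdot 22 = 1848$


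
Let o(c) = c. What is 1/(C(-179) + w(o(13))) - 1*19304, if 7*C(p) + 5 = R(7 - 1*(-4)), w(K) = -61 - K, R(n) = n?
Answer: -9883655/512 ≈ -19304.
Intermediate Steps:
C(p) = 6/7 (C(p) = -5/7 + (7 - 1*(-4))/7 = -5/7 + (7 + 4)/7 = -5/7 + (⅐)*11 = -5/7 + 11/7 = 6/7)
1/(C(-179) + w(o(13))) - 1*19304 = 1/(6/7 + (-61 - 1*13)) - 1*19304 = 1/(6/7 + (-61 - 13)) - 19304 = 1/(6/7 - 74) - 19304 = 1/(-512/7) - 19304 = -7/512 - 19304 = -9883655/512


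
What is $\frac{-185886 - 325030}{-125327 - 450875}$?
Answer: $\frac{255458}{288101} \approx 0.8867$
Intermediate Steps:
$\frac{-185886 - 325030}{-125327 - 450875} = - \frac{510916}{-576202} = \left(-510916\right) \left(- \frac{1}{576202}\right) = \frac{255458}{288101}$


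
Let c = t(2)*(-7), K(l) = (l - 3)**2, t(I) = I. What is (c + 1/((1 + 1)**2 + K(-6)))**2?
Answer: 1413721/7225 ≈ 195.67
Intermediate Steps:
K(l) = (-3 + l)**2
c = -14 (c = 2*(-7) = -14)
(c + 1/((1 + 1)**2 + K(-6)))**2 = (-14 + 1/((1 + 1)**2 + (-3 - 6)**2))**2 = (-14 + 1/(2**2 + (-9)**2))**2 = (-14 + 1/(4 + 81))**2 = (-14 + 1/85)**2 = (-1189/85)**2 = 1413721/7225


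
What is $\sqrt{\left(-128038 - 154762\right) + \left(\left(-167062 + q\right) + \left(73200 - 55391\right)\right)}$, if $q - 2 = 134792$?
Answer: $i \sqrt{297259} \approx 545.21 i$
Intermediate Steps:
$q = 134794$ ($q = 2 + 134792 = 134794$)
$\sqrt{\left(-128038 - 154762\right) + \left(\left(-167062 + q\right) + \left(73200 - 55391\right)\right)} = \sqrt{\left(-128038 - 154762\right) + \left(\left(-167062 + 134794\right) + \left(73200 - 55391\right)\right)} = \sqrt{-282800 + \left(-32268 + 17809\right)} = \sqrt{-282800 - 14459} = \sqrt{-297259} = i \sqrt{297259}$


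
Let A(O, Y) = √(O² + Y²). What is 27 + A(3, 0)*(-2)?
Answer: 21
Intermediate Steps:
27 + A(3, 0)*(-2) = 27 + √(3² + 0²)*(-2) = 27 + √(9 + 0)*(-2) = 27 + √9*(-2) = 27 + 3*(-2) = 27 - 6 = 21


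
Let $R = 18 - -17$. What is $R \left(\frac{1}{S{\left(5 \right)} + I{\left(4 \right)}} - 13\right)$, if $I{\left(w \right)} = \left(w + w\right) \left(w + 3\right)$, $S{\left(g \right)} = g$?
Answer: $- \frac{27720}{61} \approx -454.43$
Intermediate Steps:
$I{\left(w \right)} = 2 w \left(3 + w\right)$
$R = 35$ ($R = 18 + 17 = 35$)
$R \left(\frac{1}{S{\left(5 \right)} + I{\left(4 \right)}} - 13\right) = 35 \left(\frac{1}{5 + 2 \cdot 4 \left(3 + 4\right)} - 13\right) = 35 \left(\frac{1}{5 + 2 \cdot 4 \cdot 7} - 13\right) = 35 \left(\frac{1}{5 + 56} - 13\right) = 35 \left(\frac{1}{61} - 13\right) = 35 \left(- \frac{792}{61}\right) = - \frac{27720}{61}$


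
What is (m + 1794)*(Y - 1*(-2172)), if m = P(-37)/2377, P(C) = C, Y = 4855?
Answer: 29965243127/2377 ≈ 1.2606e+7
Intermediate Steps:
m = -37/2377 ≈ -0.015566
(m + 1794)*(Y - 1*(-2172)) = (-37/2377 + 1794)*(4855 - 1*(-2172)) = 4264301*(4855 + 2172)/2377 = (4264301/2377)*7027 = 29965243127/2377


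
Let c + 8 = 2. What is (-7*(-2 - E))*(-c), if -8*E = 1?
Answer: 315/4 ≈ 78.750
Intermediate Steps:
c = -6 (c = -8 + 2 = -6)
E = -1/8 (E = -1/8*1 = -1/8 ≈ -0.12500)
(-7*(-2 - E))*(-c) = (-7*(-2 - 1*(-1/8)))*(-1*(-6)) = -7*(-2 + 1/8)*6 = -7*(-15/8)*6 = (105/8)*6 = 315/4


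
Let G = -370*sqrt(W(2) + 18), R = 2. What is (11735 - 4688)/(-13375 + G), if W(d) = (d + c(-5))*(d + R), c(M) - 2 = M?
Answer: -3770145/7078961 + 521478*sqrt(14)/35394805 ≈ -0.47746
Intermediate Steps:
c(M) = 2 + M
W(d) = (-3 + d)*(2 + d) (W(d) = (d + (2 - 5))*(d + 2) = (d - 3)*(2 + d) = (-3 + d)*(2 + d))
G = -370*sqrt(14) (G = -370*sqrt((-6 + 2**2 - 1*2) + 18) = -370*sqrt((-6 + 4 - 2) + 18) = -370*sqrt(-4 + 18) = -370*sqrt(14) ≈ -1384.4)
(11735 - 4688)/(-13375 + G) = (11735 - 4688)/(-13375 - 370*sqrt(14)) = 7047/(-13375 - 370*sqrt(14))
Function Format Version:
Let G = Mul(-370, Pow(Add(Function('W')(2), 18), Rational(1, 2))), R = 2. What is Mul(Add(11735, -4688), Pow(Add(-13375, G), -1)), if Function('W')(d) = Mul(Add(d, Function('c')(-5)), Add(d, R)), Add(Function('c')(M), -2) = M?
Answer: Add(Rational(-3770145, 7078961), Mul(Rational(521478, 35394805), Pow(14, Rational(1, 2)))) ≈ -0.47746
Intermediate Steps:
Function('c')(M) = Add(2, M)
Function('W')(d) = Mul(Add(-3, d), Add(2, d)) (Function('W')(d) = Mul(Add(d, Add(2, -5)), Add(d, 2)) = Mul(Add(d, -3), Add(2, d)) = Mul(Add(-3, d), Add(2, d)))
G = Mul(-370, Pow(14, Rational(1, 2))) (G = Mul(-370, Pow(Add(Add(-6, Pow(2, 2), Mul(-1, 2)), 18), Rational(1, 2))) = Mul(-370, Pow(Add(Add(-6, 4, -2), 18), Rational(1, 2))) = Mul(-370, Pow(Add(-4, 18), Rational(1, 2))) = Mul(-370, Pow(14, Rational(1, 2))) ≈ -1384.4)
Mul(Add(11735, -4688), Pow(Add(-13375, G), -1)) = Mul(Add(11735, -4688), Pow(Add(-13375, Mul(-370, Pow(14, Rational(1, 2)))), -1)) = Mul(7047, Pow(Add(-13375, Mul(-370, Pow(14, Rational(1, 2)))), -1))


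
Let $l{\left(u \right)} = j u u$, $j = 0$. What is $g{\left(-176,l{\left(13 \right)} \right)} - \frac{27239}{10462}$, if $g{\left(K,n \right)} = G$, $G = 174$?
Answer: $\frac{1793149}{10462} \approx 171.4$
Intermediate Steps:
$l{\left(u \right)} = 0$ ($l{\left(u \right)} = 0 u u = 0 u = 0$)
$g{\left(K,n \right)} = 174$
$g{\left(-176,l{\left(13 \right)} \right)} - \frac{27239}{10462} = 174 - \frac{27239}{10462} = \frac{1793149}{10462}$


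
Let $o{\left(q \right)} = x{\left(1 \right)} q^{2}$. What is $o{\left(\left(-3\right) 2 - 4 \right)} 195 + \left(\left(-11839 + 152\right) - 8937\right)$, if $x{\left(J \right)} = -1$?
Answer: $-40124$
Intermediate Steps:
$o{\left(q \right)} = - q^{2}$
$o{\left(\left(-3\right) 2 - 4 \right)} 195 + \left(\left(-11839 + 152\right) - 8937\right) = - \left(\left(-3\right) 2 - 4\right)^{2} \cdot 195 + \left(\left(-11839 + 152\right) - 8937\right) = - \left(-6 - 4\right)^{2} \cdot 195 - 20624 = - \left(-10\right)^{2} \cdot 195 - 20624 = \left(-1\right) 100 \cdot 195 - 20624 = \left(-100\right) 195 - 20624 = -19500 - 20624 = -40124$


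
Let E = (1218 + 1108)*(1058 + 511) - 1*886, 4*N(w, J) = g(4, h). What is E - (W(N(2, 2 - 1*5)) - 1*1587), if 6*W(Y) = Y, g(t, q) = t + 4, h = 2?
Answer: 10950584/3 ≈ 3.6502e+6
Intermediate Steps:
g(t, q) = 4 + t
N(w, J) = 2 (N(w, J) = (4 + 4)/4 = (¼)*8 = 2)
W(Y) = Y/6
E = 3648608 (E = 2326*1569 - 886 = 3649494 - 886 = 3648608)
E - (W(N(2, 2 - 1*5)) - 1*1587) = 3648608 - ((⅙)*2 - 1*1587) = 3648608 - (⅓ - 1587) = 3648608 - 1*(-4760/3) = 3648608 + 4760/3 = 10950584/3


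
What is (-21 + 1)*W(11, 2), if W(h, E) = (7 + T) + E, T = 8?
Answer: -340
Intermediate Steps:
W(h, E) = 15 + E (W(h, E) = (7 + 8) + E = 15 + E)
(-21 + 1)*W(11, 2) = (-21 + 1)*(15 + 2) = -20*17 = -340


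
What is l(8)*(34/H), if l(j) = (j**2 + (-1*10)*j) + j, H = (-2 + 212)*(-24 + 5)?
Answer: 136/1995 ≈ 0.068170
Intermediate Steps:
H = -3990 (H = 210*(-19) = -3990)
l(j) = j**2 - 9*j (l(j) = (j**2 - 10*j) + j = j**2 - 9*j)
l(8)*(34/H) = (8*(-9 + 8))*(34/(-3990)) = (8*(-1))*(34*(-1/3990)) = -8*(-17/1995) = 136/1995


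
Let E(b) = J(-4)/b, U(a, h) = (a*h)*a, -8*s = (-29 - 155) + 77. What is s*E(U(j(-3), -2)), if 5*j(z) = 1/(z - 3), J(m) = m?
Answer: 24075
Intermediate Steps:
s = 107/8 (s = -((-29 - 155) + 77)/8 = -(-184 + 77)/8 = -1/8*(-107) = 107/8 ≈ 13.375)
j(z) = 1/(5*(-3 + z)) (j(z) = 1/(5*(z - 3)) = 1/(5*(-3 + z)))
U(a, h) = h*a**2
E(b) = -4/b
s*E(U(j(-3), -2)) = 107*(-4*(-25*(-3 - 3)**2/2))/8 = 107*(-4/((-2*((1/5)/(-6))**2)))/8 = 107*(-4/((-2*((1/5)*(-1/6))**2)))/8 = 107*(-4/((-2*(-1/30)**2)))/8 = 107*(-4/((-2*1/900)))/8 = 107*(-4/(-1/450))/8 = 107*(-4*(-450))/8 = (107/8)*1800 = 24075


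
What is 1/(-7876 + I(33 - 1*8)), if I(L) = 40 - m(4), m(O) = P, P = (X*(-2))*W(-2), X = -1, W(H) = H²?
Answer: -1/7844 ≈ -0.00012749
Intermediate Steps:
P = 8 (P = -1*(-2)*(-2)² = 2*4 = 8)
m(O) = 8
I(L) = 32 (I(L) = 40 - 1*8 = 40 - 8 = 32)
1/(-7876 + I(33 - 1*8)) = 1/(-7876 + 32) = 1/(-7844) = -1/7844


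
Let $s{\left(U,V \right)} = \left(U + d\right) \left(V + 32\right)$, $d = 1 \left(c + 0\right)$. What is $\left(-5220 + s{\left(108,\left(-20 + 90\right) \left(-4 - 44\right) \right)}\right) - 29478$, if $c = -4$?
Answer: $-380810$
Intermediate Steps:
$d = -4$ ($d = 1 \left(-4 + 0\right) = 1 \left(-4\right) = -4$)
$s{\left(U,V \right)} = \left(-4 + U\right) \left(32 + V\right)$ ($s{\left(U,V \right)} = \left(U - 4\right) \left(V + 32\right) = \left(-4 + U\right) \left(32 + V\right)$)
$\left(-5220 + s{\left(108,\left(-20 + 90\right) \left(-4 - 44\right) \right)}\right) - 29478 = \left(-5220 + \left(-128 - 4 \left(-20 + 90\right) \left(-4 - 44\right) + 32 \cdot 108 + 108 \left(-20 + 90\right) \left(-4 - 44\right)\right)\right) - 29478 = \left(-5220 + \left(-128 - 4 \cdot 70 \left(-48\right) + 3456 + 108 \cdot 70 \left(-48\right)\right)\right) - 29478 = \left(-5220 + \left(-128 - -13440 + 3456 + 108 \left(-3360\right)\right)\right) - 29478 = \left(-5220 + \left(-128 + 13440 + 3456 - 362880\right)\right) - 29478 = \left(-5220 - 346112\right) - 29478 = -351332 - 29478 = -380810$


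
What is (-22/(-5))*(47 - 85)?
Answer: -836/5 ≈ -167.20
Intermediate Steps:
(-22/(-5))*(47 - 85) = -22*(-⅕)*(-38) = (22/5)*(-38) = -836/5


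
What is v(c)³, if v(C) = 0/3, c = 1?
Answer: 0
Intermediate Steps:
v(C) = 0 (v(C) = 0*(⅓) = 0)
v(c)³ = 0³ = 0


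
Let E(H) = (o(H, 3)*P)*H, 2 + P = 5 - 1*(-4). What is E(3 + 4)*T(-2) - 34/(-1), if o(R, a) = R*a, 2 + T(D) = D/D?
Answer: -995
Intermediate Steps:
T(D) = -1 (T(D) = -2 + D/D = -2 + 1 = -1)
P = 7 (P = -2 + (5 - 1*(-4)) = -2 + (5 + 4) = -2 + 9 = 7)
E(H) = 21*H**2 (E(H) = ((H*3)*7)*H = ((3*H)*7)*H = (21*H)*H = 21*H**2)
E(3 + 4)*T(-2) - 34/(-1) = (21*(3 + 4)**2)*(-1) - 34/(-1) = (21*7**2)*(-1) - 34*(-1) = (21*49)*(-1) + 34 = 1029*(-1) + 34 = -1029 + 34 = -995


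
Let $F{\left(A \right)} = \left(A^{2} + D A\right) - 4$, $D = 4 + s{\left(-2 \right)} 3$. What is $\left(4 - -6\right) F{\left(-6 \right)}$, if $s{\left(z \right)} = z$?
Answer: $440$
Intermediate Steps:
$D = -2$ ($D = 4 - 6 = -2$)
$F{\left(A \right)} = -4 + A^{2} - 2 A$ ($F{\left(A \right)} = \left(A^{2} - 2 A\right) - 4 = -4 + A^{2} - 2 A$)
$\left(4 - -6\right) F{\left(-6 \right)} = \left(4 - -6\right) \left(-4 + \left(-6\right)^{2} - -12\right) = \left(4 + 6\right) \left(-4 + 36 + 12\right) = 10 \cdot 44 = 440$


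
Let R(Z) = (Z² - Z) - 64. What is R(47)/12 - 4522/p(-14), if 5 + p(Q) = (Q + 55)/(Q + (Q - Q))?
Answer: 55143/74 ≈ 745.18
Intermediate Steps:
R(Z) = -64 + Z² - Z
p(Q) = -5 + (55 + Q)/Q (p(Q) = -5 + (Q + 55)/(Q + (Q - Q)) = -5 + (55 + Q)/(Q + 0) = -5 + (55 + Q)/Q)
R(47)/12 - 4522/p(-14) = (-64 + 47² - 1*47)/12 - 4522/(-4 + 55/(-14)) = (-64 + 2209 - 47)*(1/12) - 4522/(-4 + 55*(-1/14)) = 2098*(1/12) - 4522/(-4 - 55/14) = 1049/6 - 4522/(-111/14) = 1049/6 - 4522*(-14/111) = 1049/6 + 63308/111 = 55143/74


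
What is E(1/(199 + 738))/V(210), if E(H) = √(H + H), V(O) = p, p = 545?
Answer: √1874/510665 ≈ 8.4771e-5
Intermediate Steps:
V(O) = 545
E(H) = √2*√H (E(H) = √(2*H) = √2*√H)
E(1/(199 + 738))/V(210) = (√2*√(1/(199 + 738)))/545 = (√2*√(1/937))*(1/545) = (√2*(√937/937))*(1/545) = (√1874/937)*(1/545) = √1874/510665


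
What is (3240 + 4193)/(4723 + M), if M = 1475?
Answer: 7433/6198 ≈ 1.1993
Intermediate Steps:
(3240 + 4193)/(4723 + M) = (3240 + 4193)/(4723 + 1475) = 7433/6198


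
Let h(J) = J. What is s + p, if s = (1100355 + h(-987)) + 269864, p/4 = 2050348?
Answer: 9570624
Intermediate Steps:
p = 8201392 (p = 4*2050348 = 8201392)
s = 1369232 (s = (1100355 - 987) + 269864 = 1099368 + 269864 = 1369232)
s + p = 1369232 + 8201392 = 9570624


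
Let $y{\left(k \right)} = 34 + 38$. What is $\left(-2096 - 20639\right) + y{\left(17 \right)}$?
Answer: $-22663$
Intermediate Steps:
$y{\left(k \right)} = 72$
$\left(-2096 - 20639\right) + y{\left(17 \right)} = \left(-2096 - 20639\right) + 72 = -22735 + 72 = -22663$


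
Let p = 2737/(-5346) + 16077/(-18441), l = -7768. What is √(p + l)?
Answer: I*√1278794830130598/405702 ≈ 88.144*I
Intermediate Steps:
p = -5052617/3651318 (p = 2737*(-1/5346) + 16077*(-1/18441) = -2737/5346 - 5359/6147 = -5052617/3651318 ≈ -1.3838)
√(p + l) = √(-5052617/3651318 - 7768) = √(-28368490841/3651318) = I*√1278794830130598/405702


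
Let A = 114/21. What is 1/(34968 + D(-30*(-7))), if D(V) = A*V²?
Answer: 1/274368 ≈ 3.6447e-6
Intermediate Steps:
A = 38/7 (A = 114*(1/21) = 38/7 ≈ 5.4286)
D(V) = 38*V²/7
1/(34968 + D(-30*(-7))) = 1/(34968 + 38*(-30*(-7))²/7) = 1/(34968 + (38/7)*210²) = 1/(34968 + (38/7)*44100) = 1/(34968 + 239400) = 1/274368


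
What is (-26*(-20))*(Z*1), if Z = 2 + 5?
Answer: 3640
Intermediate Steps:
Z = 7
(-26*(-20))*(Z*1) = (-26*(-20))*(7*1) = 520*7 = 3640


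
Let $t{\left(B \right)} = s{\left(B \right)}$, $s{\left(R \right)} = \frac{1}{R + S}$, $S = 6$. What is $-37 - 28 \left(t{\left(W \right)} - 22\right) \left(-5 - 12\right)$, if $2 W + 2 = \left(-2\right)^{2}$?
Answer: $-10441$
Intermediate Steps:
$s{\left(R \right)} = \frac{1}{6 + R}$ ($s{\left(R \right)} = \frac{1}{R + 6} = \frac{1}{6 + R}$)
$W = 1$ ($W = -1 + \frac{\left(-2\right)^{2}}{2} = -1 + \frac{1}{2} \cdot 4 = -1 + 2 = 1$)
$t{\left(B \right)} = \frac{1}{6 + B}$
$-37 - 28 \left(t{\left(W \right)} - 22\right) \left(-5 - 12\right) = -37 - 28 \left(\frac{1}{6 + 1} - 22\right) \left(-5 - 12\right) = -37 - 28 \left(\frac{1}{7} - 22\right) \left(-17\right) = -37 - 28 \left(\left(- \frac{153}{7}\right) \left(-17\right)\right) = -37 - 10404 = -10441$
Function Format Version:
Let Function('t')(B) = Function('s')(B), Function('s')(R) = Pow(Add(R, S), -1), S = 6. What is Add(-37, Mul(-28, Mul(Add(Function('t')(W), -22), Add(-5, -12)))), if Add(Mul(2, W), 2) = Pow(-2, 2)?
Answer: -10441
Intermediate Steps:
Function('s')(R) = Pow(Add(6, R), -1) (Function('s')(R) = Pow(Add(R, 6), -1) = Pow(Add(6, R), -1))
W = 1 (W = Add(-1, Mul(Rational(1, 2), Pow(-2, 2))) = Add(-1, Mul(Rational(1, 2), 4)) = Add(-1, 2) = 1)
Function('t')(B) = Pow(Add(6, B), -1)
Add(-37, Mul(-28, Mul(Add(Function('t')(W), -22), Add(-5, -12)))) = Add(-37, Mul(-28, Mul(Add(Pow(Add(6, 1), -1), -22), Add(-5, -12)))) = Add(-37, Mul(-28, Mul(Add(Pow(7, -1), -22), -17))) = Add(-37, Mul(-28, Mul(Add(Rational(1, 7), -22), -17))) = Add(-37, Mul(-28, Mul(Rational(-153, 7), -17))) = Add(-37, Mul(-28, Rational(2601, 7))) = Add(-37, -10404) = -10441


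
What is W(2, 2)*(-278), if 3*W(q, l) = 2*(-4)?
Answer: 2224/3 ≈ 741.33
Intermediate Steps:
W(q, l) = -8/3 (W(q, l) = (2*(-4))/3 = (⅓)*(-8) = -8/3)
W(2, 2)*(-278) = -8/3*(-278) = 2224/3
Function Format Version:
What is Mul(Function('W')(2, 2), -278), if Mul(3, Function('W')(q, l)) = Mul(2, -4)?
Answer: Rational(2224, 3) ≈ 741.33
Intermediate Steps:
Function('W')(q, l) = Rational(-8, 3) (Function('W')(q, l) = Mul(Rational(1, 3), Mul(2, -4)) = Mul(Rational(1, 3), -8) = Rational(-8, 3))
Mul(Function('W')(2, 2), -278) = Mul(Rational(-8, 3), -278) = Rational(2224, 3)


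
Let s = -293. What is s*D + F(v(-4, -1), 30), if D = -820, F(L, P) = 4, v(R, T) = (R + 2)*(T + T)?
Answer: 240264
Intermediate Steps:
v(R, T) = 2*T*(2 + R) (v(R, T) = (2 + R)*(2*T) = 2*T*(2 + R))
s*D + F(v(-4, -1), 30) = -293*(-820) + 4 = 240260 + 4 = 240264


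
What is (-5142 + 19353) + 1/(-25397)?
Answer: 360916766/25397 ≈ 14211.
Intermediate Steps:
(-5142 + 19353) + 1/(-25397) = 14211 - 1/25397 = 360916766/25397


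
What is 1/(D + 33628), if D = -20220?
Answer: 1/13408 ≈ 7.4582e-5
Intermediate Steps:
1/(D + 33628) = 1/(-20220 + 33628) = 1/13408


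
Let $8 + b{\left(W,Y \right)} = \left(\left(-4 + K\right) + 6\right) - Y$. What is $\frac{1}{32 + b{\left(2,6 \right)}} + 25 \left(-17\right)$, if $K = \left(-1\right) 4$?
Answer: $- \frac{6799}{16} \approx -424.94$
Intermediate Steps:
$K = -4$
$b{\left(W,Y \right)} = -10 - Y$ ($b{\left(W,Y \right)} = -8 - \left(2 + Y\right) = -10 - Y$)
$\frac{1}{32 + b{\left(2,6 \right)}} + 25 \left(-17\right) = \frac{1}{32 - 16} + 25 \left(-17\right) = \frac{1}{32 - 16} - 425 = \frac{1}{16} - 425 = - \frac{6799}{16}$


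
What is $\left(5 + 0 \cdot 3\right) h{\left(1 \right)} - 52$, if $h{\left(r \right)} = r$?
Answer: $-47$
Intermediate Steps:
$\left(5 + 0 \cdot 3\right) h{\left(1 \right)} - 52 = \left(5 + 0 \cdot 3\right) 1 - 52 = \left(5 + 0\right) 1 - 52 = 5 \cdot 1 - 52 = 5 - 52 = -47$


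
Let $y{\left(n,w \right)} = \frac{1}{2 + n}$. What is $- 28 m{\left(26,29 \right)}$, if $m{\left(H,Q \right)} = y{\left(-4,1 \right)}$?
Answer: $14$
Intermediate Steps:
$m{\left(H,Q \right)} = - \frac{1}{2}$ ($m{\left(H,Q \right)} = \frac{1}{2 - 4} = \frac{1}{-2} = - \frac{1}{2}$)
$- 28 m{\left(26,29 \right)} = \left(-28\right) \left(- \frac{1}{2}\right) = 14$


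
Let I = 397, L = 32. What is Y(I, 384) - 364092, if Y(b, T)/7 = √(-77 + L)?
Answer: -364092 + 21*I*√5 ≈ -3.6409e+5 + 46.957*I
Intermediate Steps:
Y(b, T) = 21*I*√5 (Y(b, T) = 7*√(-77 + 32) = 7*√(-45) = 7*(3*I*√5) = 21*I*√5)
Y(I, 384) - 364092 = 21*I*√5 - 364092 = -364092 + 21*I*√5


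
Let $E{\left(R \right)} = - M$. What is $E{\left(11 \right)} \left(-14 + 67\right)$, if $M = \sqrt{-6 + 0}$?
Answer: $- 53 i \sqrt{6} \approx - 129.82 i$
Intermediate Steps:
$M = i \sqrt{6}$ ($M = \sqrt{-6} = i \sqrt{6} \approx 2.4495 i$)
$E{\left(R \right)} = - i \sqrt{6}$
$E{\left(11 \right)} \left(-14 + 67\right) = - i \sqrt{6} \left(-14 + 67\right) = - i \sqrt{6} \cdot 53 = - 53 i \sqrt{6}$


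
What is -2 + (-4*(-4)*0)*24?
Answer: -2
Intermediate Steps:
-2 + (-4*(-4)*0)*24 = -2 + (16*0)*24 = -2 + 0*24 = -2 + 0 = -2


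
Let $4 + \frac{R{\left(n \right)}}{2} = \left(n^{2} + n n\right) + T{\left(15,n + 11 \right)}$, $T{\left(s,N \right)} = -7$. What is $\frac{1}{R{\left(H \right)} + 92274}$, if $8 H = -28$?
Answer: $\frac{1}{92301} \approx 1.0834 \cdot 10^{-5}$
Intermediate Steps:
$H = - \frac{7}{2}$ ($H = \frac{1}{8} \left(-28\right) = - \frac{7}{2} \approx -3.5$)
$R{\left(n \right)} = -22 + 4 n^{2}$ ($R{\left(n \right)} = -8 + 2 \left(\left(n^{2} + n n\right) - 7\right) = -8 + 2 \left(\left(n^{2} + n^{2}\right) - 7\right) = -8 + 2 \left(2 n^{2} - 7\right) = -8 + 2 \left(-7 + 2 n^{2}\right) = -8 + \left(-14 + 4 n^{2}\right) = -22 + 4 n^{2}$)
$\frac{1}{R{\left(H \right)} + 92274} = \frac{1}{\left(-22 + 4 \left(- \frac{7}{2}\right)^{2}\right) + 92274} = \frac{1}{\left(-22 + 4 \cdot \frac{49}{4}\right) + 92274} = \frac{1}{\left(-22 + 49\right) + 92274} = \frac{1}{27 + 92274} = \frac{1}{92301}$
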